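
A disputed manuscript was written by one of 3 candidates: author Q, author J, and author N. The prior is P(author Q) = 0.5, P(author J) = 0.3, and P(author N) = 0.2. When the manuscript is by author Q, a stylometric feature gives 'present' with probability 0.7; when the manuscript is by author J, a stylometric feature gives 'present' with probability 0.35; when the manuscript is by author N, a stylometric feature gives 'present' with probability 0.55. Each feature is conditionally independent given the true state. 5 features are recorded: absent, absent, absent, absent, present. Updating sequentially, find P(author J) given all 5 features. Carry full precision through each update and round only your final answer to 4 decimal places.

0.7184

Each posterior becomes the prior for the next update.
After 'absent': normaliser = 0.3·0.5000 + 0.65·0.3000 + 0.45·0.2000; P(author Q) ≈ 0.3448, P(author J) ≈ 0.4483, P(author N) ≈ 0.2069
After 'absent': normaliser = 0.3·0.3448 + 0.65·0.4483 + 0.45·0.2069; P(author Q) ≈ 0.2120, P(author J) ≈ 0.5972, P(author N) ≈ 0.1908
After 'absent': normaliser = 0.3·0.2120 + 0.65·0.5972 + 0.45·0.1908; P(author Q) ≈ 0.1183, P(author J) ≈ 0.7220, P(author N) ≈ 0.1597
After 'absent': normaliser = 0.3·0.1183 + 0.65·0.7220 + 0.45·0.1597; P(author Q) ≈ 0.0615, P(author J) ≈ 0.8138, P(author N) ≈ 0.1246
After 'present': normaliser = 0.7·0.0615 + 0.35·0.8138 + 0.55·0.1246; P(author Q) ≈ 0.1087, P(author J) ≈ 0.7184, P(author N) ≈ 0.1729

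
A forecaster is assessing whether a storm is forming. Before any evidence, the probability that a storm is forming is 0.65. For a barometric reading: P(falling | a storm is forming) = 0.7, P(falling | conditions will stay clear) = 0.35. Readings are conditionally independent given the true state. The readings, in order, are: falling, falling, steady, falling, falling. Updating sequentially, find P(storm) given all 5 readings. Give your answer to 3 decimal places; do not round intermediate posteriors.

0.932

After 'falling': P(storm) = 0.7·0.6500 / (0.7·0.6500 + 0.35·0.3500) ≈ 0.7879
After 'falling': P(storm) = 0.7·0.7879 / (0.7·0.7879 + 0.35·0.2121) ≈ 0.8814
After 'steady': P(storm) = 0.3·0.8814 / (0.3·0.8814 + 0.65·0.1186) ≈ 0.7742
After 'falling': P(storm) = 0.7·0.7742 / (0.7·0.7742 + 0.35·0.2258) ≈ 0.8727
After 'falling': P(storm) = 0.7·0.8727 / (0.7·0.8727 + 0.35·0.1273) ≈ 0.9320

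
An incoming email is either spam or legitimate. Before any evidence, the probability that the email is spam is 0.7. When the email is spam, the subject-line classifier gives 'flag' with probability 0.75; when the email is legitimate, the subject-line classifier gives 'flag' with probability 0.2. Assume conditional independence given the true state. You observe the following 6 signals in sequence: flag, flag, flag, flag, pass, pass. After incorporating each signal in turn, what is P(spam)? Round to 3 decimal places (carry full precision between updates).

After 'flag': P(spam) = 0.75·0.7000 / (0.75·0.7000 + 0.2·0.3000) ≈ 0.8974
After 'flag': P(spam) = 0.75·0.8974 / (0.75·0.8974 + 0.2·0.1026) ≈ 0.9704
After 'flag': P(spam) = 0.75·0.9704 / (0.75·0.9704 + 0.2·0.0296) ≈ 0.9919
After 'flag': P(spam) = 0.75·0.9919 / (0.75·0.9919 + 0.2·0.0081) ≈ 0.9978
After 'pass': P(spam) = 0.25·0.9978 / (0.25·0.9978 + 0.8·0.0022) ≈ 0.9931
After 'pass': P(spam) = 0.25·0.9931 / (0.25·0.9931 + 0.8·0.0069) ≈ 0.9783

0.978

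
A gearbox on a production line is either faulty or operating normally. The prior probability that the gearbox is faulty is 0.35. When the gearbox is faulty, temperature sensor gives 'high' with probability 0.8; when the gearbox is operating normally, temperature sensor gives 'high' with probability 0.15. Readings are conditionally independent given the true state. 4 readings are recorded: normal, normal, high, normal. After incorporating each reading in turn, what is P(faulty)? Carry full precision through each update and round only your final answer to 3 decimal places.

0.036

Each posterior becomes the prior for the next update.
After 'normal': P(faulty) = 0.2·0.3500 / (0.2·0.3500 + 0.85·0.6500) ≈ 0.1124
After 'normal': P(faulty) = 0.2·0.1124 / (0.2·0.1124 + 0.85·0.8876) ≈ 0.0289
After 'high': P(faulty) = 0.8·0.0289 / (0.8·0.0289 + 0.15·0.9711) ≈ 0.1372
After 'normal': P(faulty) = 0.2·0.1372 / (0.2·0.1372 + 0.85·0.8628) ≈ 0.0361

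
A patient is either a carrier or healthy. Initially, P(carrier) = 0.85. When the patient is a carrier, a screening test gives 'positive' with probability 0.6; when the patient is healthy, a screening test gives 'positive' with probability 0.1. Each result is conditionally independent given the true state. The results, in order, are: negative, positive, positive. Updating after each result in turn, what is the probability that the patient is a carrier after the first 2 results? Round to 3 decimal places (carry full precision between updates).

After 'negative': P(carrier) = 0.4·0.8500 / (0.4·0.8500 + 0.9·0.1500) ≈ 0.7158
After 'positive': P(carrier) = 0.6·0.7158 / (0.6·0.7158 + 0.1·0.2842) ≈ 0.9379

0.938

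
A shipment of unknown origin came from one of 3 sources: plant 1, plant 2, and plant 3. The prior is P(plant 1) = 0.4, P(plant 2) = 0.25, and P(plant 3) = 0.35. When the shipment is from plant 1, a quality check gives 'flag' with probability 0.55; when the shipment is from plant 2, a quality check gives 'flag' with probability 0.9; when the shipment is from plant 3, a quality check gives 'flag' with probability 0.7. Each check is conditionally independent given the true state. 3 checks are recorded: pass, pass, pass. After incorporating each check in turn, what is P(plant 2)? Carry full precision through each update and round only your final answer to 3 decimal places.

0.005

Each posterior becomes the prior for the next update.
After 'pass': normaliser = 0.45·0.4000 + 0.1·0.2500 + 0.3·0.3500; P(plant 1) ≈ 0.5806, P(plant 2) ≈ 0.0806, P(plant 3) ≈ 0.3387
After 'pass': normaliser = 0.45·0.5806 + 0.1·0.0806 + 0.3·0.3387; P(plant 1) ≈ 0.7043, P(plant 2) ≈ 0.0217, P(plant 3) ≈ 0.2739
After 'pass': normaliser = 0.45·0.7043 + 0.1·0.0217 + 0.3·0.2739; P(plant 1) ≈ 0.7898, P(plant 2) ≈ 0.0054, P(plant 3) ≈ 0.2048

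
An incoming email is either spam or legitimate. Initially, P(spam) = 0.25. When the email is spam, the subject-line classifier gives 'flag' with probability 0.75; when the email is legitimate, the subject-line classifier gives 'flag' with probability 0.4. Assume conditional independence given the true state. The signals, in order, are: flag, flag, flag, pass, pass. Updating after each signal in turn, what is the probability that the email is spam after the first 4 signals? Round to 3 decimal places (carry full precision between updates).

After 'flag': P(spam) = 0.75·0.2500 / (0.75·0.2500 + 0.4·0.7500) ≈ 0.3846
After 'flag': P(spam) = 0.75·0.3846 / (0.75·0.3846 + 0.4·0.6154) ≈ 0.5396
After 'flag': P(spam) = 0.75·0.5396 / (0.75·0.5396 + 0.4·0.4604) ≈ 0.6872
After 'pass': P(spam) = 0.25·0.6872 / (0.25·0.6872 + 0.6·0.3128) ≈ 0.4780

0.478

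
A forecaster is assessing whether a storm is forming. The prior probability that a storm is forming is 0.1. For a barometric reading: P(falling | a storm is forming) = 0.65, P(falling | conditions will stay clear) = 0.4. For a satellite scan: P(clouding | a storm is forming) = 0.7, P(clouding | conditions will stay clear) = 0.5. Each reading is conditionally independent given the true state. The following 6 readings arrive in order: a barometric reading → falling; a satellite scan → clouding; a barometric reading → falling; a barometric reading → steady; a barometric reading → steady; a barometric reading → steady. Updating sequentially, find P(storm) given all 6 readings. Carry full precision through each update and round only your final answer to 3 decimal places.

After a barometric reading='falling': P(storm) = 0.65·0.1000 / (0.65·0.1000 + 0.4·0.9000) ≈ 0.1529
After a satellite scan='clouding': P(storm) = 0.7·0.1529 / (0.7·0.1529 + 0.5·0.8471) ≈ 0.2018
After a barometric reading='falling': P(storm) = 0.65·0.2018 / (0.65·0.2018 + 0.4·0.7982) ≈ 0.2912
After a barometric reading='steady': P(storm) = 0.35·0.2912 / (0.35·0.2912 + 0.6·0.7088) ≈ 0.1933
After a barometric reading='steady': P(storm) = 0.35·0.1933 / (0.35·0.1933 + 0.6·0.8067) ≈ 0.1226
After a barometric reading='steady': P(storm) = 0.35·0.1226 / (0.35·0.1226 + 0.6·0.8774) ≈ 0.0754

0.075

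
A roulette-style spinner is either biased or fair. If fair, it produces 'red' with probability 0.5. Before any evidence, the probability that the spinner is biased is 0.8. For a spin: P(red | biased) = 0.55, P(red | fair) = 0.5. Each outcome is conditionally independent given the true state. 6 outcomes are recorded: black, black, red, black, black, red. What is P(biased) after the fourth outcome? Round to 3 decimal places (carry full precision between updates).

0.762

After 'black': P(biased) = 0.45·0.8000 / (0.45·0.8000 + 0.5·0.2000) ≈ 0.7826
After 'black': P(biased) = 0.45·0.7826 / (0.45·0.7826 + 0.5·0.2174) ≈ 0.7642
After 'red': P(biased) = 0.55·0.7642 / (0.55·0.7642 + 0.5·0.2358) ≈ 0.7809
After 'black': P(biased) = 0.45·0.7809 / (0.45·0.7809 + 0.5·0.2191) ≈ 0.7623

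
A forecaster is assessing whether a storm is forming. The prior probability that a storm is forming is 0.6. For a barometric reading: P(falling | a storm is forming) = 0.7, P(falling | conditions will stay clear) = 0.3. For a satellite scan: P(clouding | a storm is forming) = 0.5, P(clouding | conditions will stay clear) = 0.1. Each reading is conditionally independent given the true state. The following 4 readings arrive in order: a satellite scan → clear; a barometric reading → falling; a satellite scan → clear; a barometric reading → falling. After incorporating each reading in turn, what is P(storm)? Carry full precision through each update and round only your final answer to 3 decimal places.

0.716

After a satellite scan='clear': P(storm) = 0.5·0.6000 / (0.5·0.6000 + 0.9·0.4000) ≈ 0.4545
After a barometric reading='falling': P(storm) = 0.7·0.4545 / (0.7·0.4545 + 0.3·0.5455) ≈ 0.6604
After a satellite scan='clear': P(storm) = 0.5·0.6604 / (0.5·0.6604 + 0.9·0.3396) ≈ 0.5193
After a barometric reading='falling': P(storm) = 0.7·0.5193 / (0.7·0.5193 + 0.3·0.4807) ≈ 0.7160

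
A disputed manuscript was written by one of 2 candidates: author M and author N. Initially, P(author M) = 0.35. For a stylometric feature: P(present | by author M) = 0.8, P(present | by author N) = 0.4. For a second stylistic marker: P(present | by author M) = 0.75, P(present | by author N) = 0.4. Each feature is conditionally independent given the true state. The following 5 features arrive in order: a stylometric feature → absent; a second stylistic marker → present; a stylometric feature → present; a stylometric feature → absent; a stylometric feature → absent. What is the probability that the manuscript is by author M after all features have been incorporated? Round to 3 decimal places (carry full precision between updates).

After a stylometric feature='absent': P(author M) = 0.2·0.3500 / (0.2·0.3500 + 0.6·0.6500) ≈ 0.1522
After a second stylistic marker='present': P(author M) = 0.75·0.1522 / (0.75·0.1522 + 0.4·0.8478) ≈ 0.2518
After a stylometric feature='present': P(author M) = 0.8·0.2518 / (0.8·0.2518 + 0.4·0.7482) ≈ 0.4023
After a stylometric feature='absent': P(author M) = 0.2·0.4023 / (0.2·0.4023 + 0.6·0.5977) ≈ 0.1832
After a stylometric feature='absent': P(author M) = 0.2·0.1832 / (0.2·0.1832 + 0.6·0.8168) ≈ 0.0696

0.070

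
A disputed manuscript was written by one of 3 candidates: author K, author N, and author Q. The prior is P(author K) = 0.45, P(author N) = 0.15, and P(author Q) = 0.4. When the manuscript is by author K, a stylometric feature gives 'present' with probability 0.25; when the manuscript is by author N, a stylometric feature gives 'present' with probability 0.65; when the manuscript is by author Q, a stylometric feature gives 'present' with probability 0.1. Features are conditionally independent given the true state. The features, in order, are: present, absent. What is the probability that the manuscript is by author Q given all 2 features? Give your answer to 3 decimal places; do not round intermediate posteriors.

Apply Bayes' rule sequentially, carrying P(author Q) forward.
After 'present': normaliser = 0.25·0.4500 + 0.65·0.1500 + 0.1·0.4000; P(author K) ≈ 0.4500, P(author N) ≈ 0.3900, P(author Q) ≈ 0.1600
After 'absent': normaliser = 0.75·0.4500 + 0.35·0.3900 + 0.9·0.1600; P(author K) ≈ 0.5461, P(author N) ≈ 0.2209, P(author Q) ≈ 0.2330

0.233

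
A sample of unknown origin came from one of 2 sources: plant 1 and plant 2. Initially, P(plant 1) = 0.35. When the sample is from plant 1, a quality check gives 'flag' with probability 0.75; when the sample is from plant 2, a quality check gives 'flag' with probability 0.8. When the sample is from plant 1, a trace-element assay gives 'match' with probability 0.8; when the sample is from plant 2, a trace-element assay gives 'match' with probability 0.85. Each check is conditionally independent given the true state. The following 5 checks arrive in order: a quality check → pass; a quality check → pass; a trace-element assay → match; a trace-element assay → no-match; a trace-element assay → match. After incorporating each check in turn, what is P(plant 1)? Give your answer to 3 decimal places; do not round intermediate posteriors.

0.498

After a quality check='pass': P(plant 1) = 0.25·0.3500 / (0.25·0.3500 + 0.2·0.6500) ≈ 0.4023
After a quality check='pass': P(plant 1) = 0.25·0.4023 / (0.25·0.4023 + 0.2·0.5977) ≈ 0.4569
After a trace-element assay='match': P(plant 1) = 0.8·0.4569 / (0.8·0.4569 + 0.85·0.5431) ≈ 0.4419
After a trace-element assay='no-match': P(plant 1) = 0.2·0.4419 / (0.2·0.4419 + 0.15·0.5581) ≈ 0.5136
After a trace-element assay='match': P(plant 1) = 0.8·0.5136 / (0.8·0.5136 + 0.85·0.4864) ≈ 0.4984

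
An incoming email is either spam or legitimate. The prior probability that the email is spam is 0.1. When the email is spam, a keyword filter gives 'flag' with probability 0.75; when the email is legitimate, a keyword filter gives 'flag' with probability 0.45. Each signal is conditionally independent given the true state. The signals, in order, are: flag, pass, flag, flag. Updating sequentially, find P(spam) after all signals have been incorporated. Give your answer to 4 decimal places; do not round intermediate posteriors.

0.1895

After 'flag': P(spam) = 0.75·0.1000 / (0.75·0.1000 + 0.45·0.9000) ≈ 0.1562
After 'pass': P(spam) = 0.25·0.1562 / (0.25·0.1562 + 0.55·0.8438) ≈ 0.0776
After 'flag': P(spam) = 0.75·0.0776 / (0.75·0.0776 + 0.45·0.9224) ≈ 0.1230
After 'flag': P(spam) = 0.75·0.1230 / (0.75·0.1230 + 0.45·0.8770) ≈ 0.1895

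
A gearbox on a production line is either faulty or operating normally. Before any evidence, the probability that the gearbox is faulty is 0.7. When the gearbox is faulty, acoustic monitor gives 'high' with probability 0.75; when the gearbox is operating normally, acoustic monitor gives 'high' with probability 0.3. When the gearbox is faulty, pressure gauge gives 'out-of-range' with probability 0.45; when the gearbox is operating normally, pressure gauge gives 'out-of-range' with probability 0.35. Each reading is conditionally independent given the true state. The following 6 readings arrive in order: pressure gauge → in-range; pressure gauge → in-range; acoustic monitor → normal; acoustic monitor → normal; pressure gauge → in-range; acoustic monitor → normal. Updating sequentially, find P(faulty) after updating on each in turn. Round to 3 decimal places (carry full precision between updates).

After pressure gauge='in-range': P(faulty) = 0.55·0.7000 / (0.55·0.7000 + 0.65·0.3000) ≈ 0.6638
After pressure gauge='in-range': P(faulty) = 0.55·0.6638 / (0.55·0.6638 + 0.65·0.3362) ≈ 0.6256
After acoustic monitor='normal': P(faulty) = 0.25·0.6256 / (0.25·0.6256 + 0.7·0.3744) ≈ 0.3737
After acoustic monitor='normal': P(faulty) = 0.25·0.3737 / (0.25·0.3737 + 0.7·0.6263) ≈ 0.1757
After pressure gauge='in-range': P(faulty) = 0.55·0.1757 / (0.55·0.1757 + 0.65·0.8243) ≈ 0.1528
After acoustic monitor='normal': P(faulty) = 0.25·0.1528 / (0.25·0.1528 + 0.7·0.8472) ≈ 0.0605

0.060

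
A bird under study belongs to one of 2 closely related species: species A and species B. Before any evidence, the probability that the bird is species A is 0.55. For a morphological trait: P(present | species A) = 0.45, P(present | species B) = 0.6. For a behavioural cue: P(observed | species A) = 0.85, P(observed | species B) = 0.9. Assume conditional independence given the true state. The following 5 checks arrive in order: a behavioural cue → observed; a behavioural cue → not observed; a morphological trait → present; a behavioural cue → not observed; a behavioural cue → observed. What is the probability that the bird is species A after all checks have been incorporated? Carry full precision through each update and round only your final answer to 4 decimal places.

0.6479

After a behavioural cue='observed': P(species A) = 0.85·0.5500 / (0.85·0.5500 + 0.9·0.4500) ≈ 0.5358
After a behavioural cue='not observed': P(species A) = 0.15·0.5358 / (0.15·0.5358 + 0.1·0.4642) ≈ 0.6339
After a morphological trait='present': P(species A) = 0.45·0.6339 / (0.45·0.6339 + 0.6·0.3661) ≈ 0.5650
After a behavioural cue='not observed': P(species A) = 0.15·0.5650 / (0.15·0.5650 + 0.1·0.4350) ≈ 0.6608
After a behavioural cue='observed': P(species A) = 0.85·0.6608 / (0.85·0.6608 + 0.9·0.3392) ≈ 0.6479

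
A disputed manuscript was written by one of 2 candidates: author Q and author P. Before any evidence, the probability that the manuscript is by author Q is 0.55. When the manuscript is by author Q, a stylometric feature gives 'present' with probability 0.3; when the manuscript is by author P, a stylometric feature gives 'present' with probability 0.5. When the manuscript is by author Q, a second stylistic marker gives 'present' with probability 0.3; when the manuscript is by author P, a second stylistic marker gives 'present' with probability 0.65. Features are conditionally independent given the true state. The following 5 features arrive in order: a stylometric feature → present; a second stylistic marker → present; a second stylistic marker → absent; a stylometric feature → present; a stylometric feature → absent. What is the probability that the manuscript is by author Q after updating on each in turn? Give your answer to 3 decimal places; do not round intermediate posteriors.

0.362

Apply Bayes' rule sequentially, carrying P(author Q) forward.
After a stylometric feature='present': P(author Q) = 0.3·0.5500 / (0.3·0.5500 + 0.5·0.4500) ≈ 0.4231
After a second stylistic marker='present': P(author Q) = 0.3·0.4231 / (0.3·0.4231 + 0.65·0.5769) ≈ 0.2529
After a second stylistic marker='absent': P(author Q) = 0.7·0.2529 / (0.7·0.2529 + 0.35·0.7471) ≈ 0.4037
After a stylometric feature='present': P(author Q) = 0.3·0.4037 / (0.3·0.4037 + 0.5·0.5963) ≈ 0.2888
After a stylometric feature='absent': P(author Q) = 0.7·0.2888 / (0.7·0.2888 + 0.5·0.7112) ≈ 0.3625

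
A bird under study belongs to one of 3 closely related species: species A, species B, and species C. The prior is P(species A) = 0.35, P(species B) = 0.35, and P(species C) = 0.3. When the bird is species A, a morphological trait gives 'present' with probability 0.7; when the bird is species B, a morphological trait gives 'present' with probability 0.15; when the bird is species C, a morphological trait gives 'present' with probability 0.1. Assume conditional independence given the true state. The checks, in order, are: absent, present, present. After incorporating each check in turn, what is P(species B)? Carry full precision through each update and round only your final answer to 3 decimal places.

After 'absent': normaliser = 0.3·0.3500 + 0.85·0.3500 + 0.9·0.3000; P(species A) ≈ 0.1561, P(species B) ≈ 0.4424, P(species C) ≈ 0.4015
After 'present': normaliser = 0.7·0.1561 + 0.15·0.4424 + 0.1·0.4015; P(species A) ≈ 0.5065, P(species B) ≈ 0.3075, P(species C) ≈ 0.1860
After 'present': normaliser = 0.7·0.5065 + 0.15·0.3075 + 0.1·0.1860; P(species A) ≈ 0.8456, P(species B) ≈ 0.1100, P(species C) ≈ 0.0444

0.110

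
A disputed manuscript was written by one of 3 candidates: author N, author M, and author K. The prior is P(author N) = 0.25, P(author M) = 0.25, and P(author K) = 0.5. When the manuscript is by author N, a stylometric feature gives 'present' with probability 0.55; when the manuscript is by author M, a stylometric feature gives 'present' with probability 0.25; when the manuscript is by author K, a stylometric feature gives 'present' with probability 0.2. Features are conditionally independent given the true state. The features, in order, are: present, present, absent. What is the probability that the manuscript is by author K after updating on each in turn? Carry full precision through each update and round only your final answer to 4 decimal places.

0.2591

After 'present': normaliser = 0.55·0.2500 + 0.25·0.2500 + 0.2·0.5000; P(author N) ≈ 0.4583, P(author M) ≈ 0.2083, P(author K) ≈ 0.3333
After 'present': normaliser = 0.55·0.4583 + 0.25·0.2083 + 0.2·0.3333; P(author N) ≈ 0.6798, P(author M) ≈ 0.1404, P(author K) ≈ 0.1798
After 'absent': normaliser = 0.45·0.6798 + 0.75·0.1404 + 0.8·0.1798; P(author N) ≈ 0.5511, P(author M) ≈ 0.1898, P(author K) ≈ 0.2591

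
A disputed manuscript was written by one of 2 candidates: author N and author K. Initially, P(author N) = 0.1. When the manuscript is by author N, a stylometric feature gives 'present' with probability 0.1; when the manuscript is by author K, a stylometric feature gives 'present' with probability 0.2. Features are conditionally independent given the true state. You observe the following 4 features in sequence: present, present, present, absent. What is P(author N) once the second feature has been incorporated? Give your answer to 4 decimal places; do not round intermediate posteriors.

0.0270

Each posterior becomes the prior for the next update.
After 'present': P(author N) = 0.1·0.1000 / (0.1·0.1000 + 0.2·0.9000) ≈ 0.0526
After 'present': P(author N) = 0.1·0.0526 / (0.1·0.0526 + 0.2·0.9474) ≈ 0.0270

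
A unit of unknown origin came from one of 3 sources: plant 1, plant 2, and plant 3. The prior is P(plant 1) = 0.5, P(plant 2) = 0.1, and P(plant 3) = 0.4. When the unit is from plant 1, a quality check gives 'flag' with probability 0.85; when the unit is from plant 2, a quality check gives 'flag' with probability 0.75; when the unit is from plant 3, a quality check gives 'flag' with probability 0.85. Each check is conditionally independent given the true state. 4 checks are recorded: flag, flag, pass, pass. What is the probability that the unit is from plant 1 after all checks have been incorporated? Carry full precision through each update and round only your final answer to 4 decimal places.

After 'flag': normaliser = 0.85·0.5000 + 0.75·0.1000 + 0.85·0.4000; P(plant 1) ≈ 0.5060, P(plant 2) ≈ 0.0893, P(plant 3) ≈ 0.4048
After 'flag': normaliser = 0.85·0.5060 + 0.75·0.0893 + 0.85·0.4048; P(plant 1) ≈ 0.5113, P(plant 2) ≈ 0.0796, P(plant 3) ≈ 0.4091
After 'pass': normaliser = 0.15·0.5113 + 0.25·0.0796 + 0.15·0.4091; P(plant 1) ≈ 0.4856, P(plant 2) ≈ 0.1260, P(plant 3) ≈ 0.3884
After 'pass': normaliser = 0.15·0.4856 + 0.25·0.1260 + 0.15·0.3884; P(plant 1) ≈ 0.4479, P(plant 2) ≈ 0.1937, P(plant 3) ≈ 0.3583

0.4479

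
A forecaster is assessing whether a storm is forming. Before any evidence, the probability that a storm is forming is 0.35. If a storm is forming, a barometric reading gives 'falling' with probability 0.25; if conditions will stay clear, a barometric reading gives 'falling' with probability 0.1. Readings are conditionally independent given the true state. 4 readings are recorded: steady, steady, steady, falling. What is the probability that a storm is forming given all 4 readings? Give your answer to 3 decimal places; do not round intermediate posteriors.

0.438

After 'steady': P(storm) = 0.75·0.3500 / (0.75·0.3500 + 0.9·0.6500) ≈ 0.3097
After 'steady': P(storm) = 0.75·0.3097 / (0.75·0.3097 + 0.9·0.6903) ≈ 0.2722
After 'steady': P(storm) = 0.75·0.2722 / (0.75·0.2722 + 0.9·0.7278) ≈ 0.2376
After 'falling': P(storm) = 0.25·0.2376 / (0.25·0.2376 + 0.1·0.7624) ≈ 0.4379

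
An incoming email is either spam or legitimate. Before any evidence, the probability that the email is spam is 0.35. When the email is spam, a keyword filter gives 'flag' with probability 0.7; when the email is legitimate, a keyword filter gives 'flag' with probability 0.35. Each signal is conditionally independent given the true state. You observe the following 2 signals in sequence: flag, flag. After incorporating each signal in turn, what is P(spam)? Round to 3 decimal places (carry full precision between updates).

0.683

Apply Bayes' rule sequentially, carrying P(spam) forward.
After 'flag': P(spam) = 0.7·0.3500 / (0.7·0.3500 + 0.35·0.6500) ≈ 0.5185
After 'flag': P(spam) = 0.7·0.5185 / (0.7·0.5185 + 0.35·0.4815) ≈ 0.6829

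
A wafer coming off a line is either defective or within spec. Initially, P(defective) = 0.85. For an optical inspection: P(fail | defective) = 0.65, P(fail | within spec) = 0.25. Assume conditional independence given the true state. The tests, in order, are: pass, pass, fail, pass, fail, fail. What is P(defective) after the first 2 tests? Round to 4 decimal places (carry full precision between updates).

After 'pass': P(defective) = 0.35·0.8500 / (0.35·0.8500 + 0.75·0.1500) ≈ 0.7256
After 'pass': P(defective) = 0.35·0.7256 / (0.35·0.7256 + 0.75·0.2744) ≈ 0.5524

0.5524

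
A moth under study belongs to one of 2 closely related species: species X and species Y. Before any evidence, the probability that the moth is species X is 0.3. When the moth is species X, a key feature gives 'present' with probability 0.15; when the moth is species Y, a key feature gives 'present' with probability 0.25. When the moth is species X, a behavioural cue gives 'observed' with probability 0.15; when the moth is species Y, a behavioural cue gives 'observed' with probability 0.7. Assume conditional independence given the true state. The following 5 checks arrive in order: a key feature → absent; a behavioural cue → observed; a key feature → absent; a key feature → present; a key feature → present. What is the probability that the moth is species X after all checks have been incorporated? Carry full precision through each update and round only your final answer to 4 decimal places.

0.0407

After a key feature='absent': P(species X) = 0.85·0.3000 / (0.85·0.3000 + 0.75·0.7000) ≈ 0.3269
After a behavioural cue='observed': P(species X) = 0.15·0.3269 / (0.15·0.3269 + 0.7·0.6731) ≈ 0.0943
After a key feature='absent': P(species X) = 0.85·0.0943 / (0.85·0.0943 + 0.75·0.9057) ≈ 0.1055
After a key feature='present': P(species X) = 0.15·0.1055 / (0.15·0.1055 + 0.25·0.8945) ≈ 0.0661
After a key feature='present': P(species X) = 0.15·0.0661 / (0.15·0.0661 + 0.25·0.9339) ≈ 0.0407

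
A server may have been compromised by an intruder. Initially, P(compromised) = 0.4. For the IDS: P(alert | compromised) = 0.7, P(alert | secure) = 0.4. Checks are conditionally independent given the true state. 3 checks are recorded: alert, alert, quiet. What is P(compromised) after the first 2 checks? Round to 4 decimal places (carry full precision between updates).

After 'alert': P(compromised) = 0.7·0.4000 / (0.7·0.4000 + 0.4·0.6000) ≈ 0.5385
After 'alert': P(compromised) = 0.7·0.5385 / (0.7·0.5385 + 0.4·0.4615) ≈ 0.6712

0.6712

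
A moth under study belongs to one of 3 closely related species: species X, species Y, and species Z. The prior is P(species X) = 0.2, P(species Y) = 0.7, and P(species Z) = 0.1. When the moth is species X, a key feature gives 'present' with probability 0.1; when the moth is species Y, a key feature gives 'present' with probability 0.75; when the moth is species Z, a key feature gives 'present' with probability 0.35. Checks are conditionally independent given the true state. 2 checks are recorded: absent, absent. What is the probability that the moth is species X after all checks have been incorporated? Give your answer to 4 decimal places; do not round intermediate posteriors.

0.6532

After 'absent': normaliser = 0.9·0.2000 + 0.25·0.7000 + 0.65·0.1000; P(species X) ≈ 0.4286, P(species Y) ≈ 0.4167, P(species Z) ≈ 0.1548
After 'absent': normaliser = 0.9·0.4286 + 0.25·0.4167 + 0.65·0.1548; P(species X) ≈ 0.6532, P(species Y) ≈ 0.1764, P(species Z) ≈ 0.1704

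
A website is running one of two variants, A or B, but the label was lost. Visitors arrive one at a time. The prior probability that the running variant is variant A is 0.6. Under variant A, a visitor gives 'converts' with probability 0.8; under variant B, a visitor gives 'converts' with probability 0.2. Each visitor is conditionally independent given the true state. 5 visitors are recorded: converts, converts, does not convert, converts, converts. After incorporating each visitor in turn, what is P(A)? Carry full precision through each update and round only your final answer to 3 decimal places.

After 'converts': P(A) = 0.8·0.6000 / (0.8·0.6000 + 0.2·0.4000) ≈ 0.8571
After 'converts': P(A) = 0.8·0.8571 / (0.8·0.8571 + 0.2·0.1429) ≈ 0.9600
After 'does not convert': P(A) = 0.2·0.9600 / (0.2·0.9600 + 0.8·0.0400) ≈ 0.8571
After 'converts': P(A) = 0.8·0.8571 / (0.8·0.8571 + 0.2·0.1429) ≈ 0.9600
After 'converts': P(A) = 0.8·0.9600 / (0.8·0.9600 + 0.2·0.0400) ≈ 0.9897

0.990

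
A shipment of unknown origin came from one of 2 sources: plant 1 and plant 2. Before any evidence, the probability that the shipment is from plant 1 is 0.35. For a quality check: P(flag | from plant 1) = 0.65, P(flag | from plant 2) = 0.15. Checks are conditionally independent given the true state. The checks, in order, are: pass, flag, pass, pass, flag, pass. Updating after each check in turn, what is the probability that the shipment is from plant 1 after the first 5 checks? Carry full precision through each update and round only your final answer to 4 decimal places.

After 'pass': P(plant 1) = 0.35·0.3500 / (0.35·0.3500 + 0.85·0.6500) ≈ 0.1815
After 'flag': P(plant 1) = 0.65·0.1815 / (0.65·0.1815 + 0.15·0.8185) ≈ 0.4900
After 'pass': P(plant 1) = 0.35·0.4900 / (0.35·0.4900 + 0.85·0.5100) ≈ 0.2835
After 'pass': P(plant 1) = 0.35·0.2835 / (0.35·0.2835 + 0.85·0.7165) ≈ 0.1401
After 'flag': P(plant 1) = 0.65·0.1401 / (0.65·0.1401 + 0.15·0.8599) ≈ 0.4138

0.4138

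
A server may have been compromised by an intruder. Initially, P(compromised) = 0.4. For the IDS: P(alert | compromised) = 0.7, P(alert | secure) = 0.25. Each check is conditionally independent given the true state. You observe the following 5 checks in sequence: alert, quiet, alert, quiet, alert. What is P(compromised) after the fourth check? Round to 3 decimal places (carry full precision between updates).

Apply Bayes' rule sequentially, carrying P(compromised) forward.
After 'alert': P(compromised) = 0.7·0.4000 / (0.7·0.4000 + 0.25·0.6000) ≈ 0.6512
After 'quiet': P(compromised) = 0.3·0.6512 / (0.3·0.6512 + 0.75·0.3488) ≈ 0.4275
After 'alert': P(compromised) = 0.7·0.4275 / (0.7·0.4275 + 0.25·0.5725) ≈ 0.6764
After 'quiet': P(compromised) = 0.3·0.6764 / (0.3·0.6764 + 0.75·0.3236) ≈ 0.4554

0.455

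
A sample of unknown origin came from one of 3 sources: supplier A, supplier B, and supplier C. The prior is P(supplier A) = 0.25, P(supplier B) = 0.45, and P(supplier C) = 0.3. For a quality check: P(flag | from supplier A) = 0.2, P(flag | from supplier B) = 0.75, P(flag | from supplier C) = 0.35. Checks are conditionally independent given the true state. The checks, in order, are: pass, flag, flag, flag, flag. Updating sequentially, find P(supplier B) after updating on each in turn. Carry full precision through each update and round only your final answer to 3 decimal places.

After 'pass': normaliser = 0.8·0.2500 + 0.25·0.4500 + 0.65·0.3000; P(supplier A) ≈ 0.3941, P(supplier B) ≈ 0.2217, P(supplier C) ≈ 0.3842
After 'flag': normaliser = 0.2·0.3941 + 0.75·0.2217 + 0.35·0.3842; P(supplier A) ≈ 0.2077, P(supplier B) ≈ 0.4380, P(supplier C) ≈ 0.3543
After 'flag': normaliser = 0.2·0.2077 + 0.75·0.4380 + 0.35·0.3543; P(supplier A) ≈ 0.0841, P(supplier B) ≈ 0.6649, P(supplier C) ≈ 0.2510
After 'flag': normaliser = 0.2·0.0841 + 0.75·0.6649 + 0.35·0.2510; P(supplier A) ≈ 0.0279, P(supplier B) ≈ 0.8265, P(supplier C) ≈ 0.1456
After 'flag': normaliser = 0.2·0.0279 + 0.75·0.8265 + 0.35·0.1456; P(supplier A) ≈ 0.0082, P(supplier B) ≈ 0.9164, P(supplier C) ≈ 0.0753

0.916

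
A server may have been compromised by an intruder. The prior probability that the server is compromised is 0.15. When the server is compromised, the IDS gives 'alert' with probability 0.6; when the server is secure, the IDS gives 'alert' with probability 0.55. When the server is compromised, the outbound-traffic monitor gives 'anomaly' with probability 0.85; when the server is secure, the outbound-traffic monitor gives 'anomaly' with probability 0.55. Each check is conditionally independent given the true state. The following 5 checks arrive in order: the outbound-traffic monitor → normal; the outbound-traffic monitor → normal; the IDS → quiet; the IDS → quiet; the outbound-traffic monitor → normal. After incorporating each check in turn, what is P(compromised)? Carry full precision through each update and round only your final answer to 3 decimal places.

After the outbound-traffic monitor='normal': P(compromised) = 0.15·0.1500 / (0.15·0.1500 + 0.45·0.8500) ≈ 0.0556
After the outbound-traffic monitor='normal': P(compromised) = 0.15·0.0556 / (0.15·0.0556 + 0.45·0.9444) ≈ 0.0192
After the IDS='quiet': P(compromised) = 0.4·0.0192 / (0.4·0.0192 + 0.45·0.9808) ≈ 0.0171
After the IDS='quiet': P(compromised) = 0.4·0.0171 / (0.4·0.0171 + 0.45·0.9829) ≈ 0.0153
After the outbound-traffic monitor='normal': P(compromised) = 0.15·0.0153 / (0.15·0.0153 + 0.45·0.9847) ≈ 0.0051

0.005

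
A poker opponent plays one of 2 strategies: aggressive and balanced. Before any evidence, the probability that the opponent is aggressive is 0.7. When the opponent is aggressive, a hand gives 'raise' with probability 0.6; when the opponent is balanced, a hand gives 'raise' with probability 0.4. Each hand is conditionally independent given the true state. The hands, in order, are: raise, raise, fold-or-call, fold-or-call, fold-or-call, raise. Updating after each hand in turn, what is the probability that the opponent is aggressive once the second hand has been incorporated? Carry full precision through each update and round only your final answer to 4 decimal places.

0.8400

Each posterior becomes the prior for the next update.
After 'raise': P(aggressive) = 0.6·0.7000 / (0.6·0.7000 + 0.4·0.3000) ≈ 0.7778
After 'raise': P(aggressive) = 0.6·0.7778 / (0.6·0.7778 + 0.4·0.2222) ≈ 0.8400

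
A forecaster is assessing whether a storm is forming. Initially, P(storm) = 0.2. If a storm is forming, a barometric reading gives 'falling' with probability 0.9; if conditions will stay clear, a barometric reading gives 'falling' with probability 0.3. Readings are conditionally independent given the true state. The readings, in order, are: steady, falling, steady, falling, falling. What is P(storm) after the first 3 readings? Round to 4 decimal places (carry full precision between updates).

0.0151

Each posterior becomes the prior for the next update.
After 'steady': P(storm) = 0.1·0.2000 / (0.1·0.2000 + 0.7·0.8000) ≈ 0.0345
After 'falling': P(storm) = 0.9·0.0345 / (0.9·0.0345 + 0.3·0.9655) ≈ 0.0968
After 'steady': P(storm) = 0.1·0.0968 / (0.1·0.0968 + 0.7·0.9032) ≈ 0.0151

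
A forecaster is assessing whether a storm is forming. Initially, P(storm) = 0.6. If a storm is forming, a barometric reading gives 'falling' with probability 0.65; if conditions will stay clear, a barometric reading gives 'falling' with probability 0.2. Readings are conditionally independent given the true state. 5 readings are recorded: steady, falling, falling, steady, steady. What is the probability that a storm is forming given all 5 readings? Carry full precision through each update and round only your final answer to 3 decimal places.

After 'steady': P(storm) = 0.35·0.6000 / (0.35·0.6000 + 0.8·0.4000) ≈ 0.3962
After 'falling': P(storm) = 0.65·0.3962 / (0.65·0.3962 + 0.2·0.6038) ≈ 0.6808
After 'falling': P(storm) = 0.65·0.6808 / (0.65·0.6808 + 0.2·0.3192) ≈ 0.8739
After 'steady': P(storm) = 0.35·0.8739 / (0.35·0.8739 + 0.8·0.1261) ≈ 0.7520
After 'steady': P(storm) = 0.35·0.7520 / (0.35·0.7520 + 0.8·0.2480) ≈ 0.5702

0.570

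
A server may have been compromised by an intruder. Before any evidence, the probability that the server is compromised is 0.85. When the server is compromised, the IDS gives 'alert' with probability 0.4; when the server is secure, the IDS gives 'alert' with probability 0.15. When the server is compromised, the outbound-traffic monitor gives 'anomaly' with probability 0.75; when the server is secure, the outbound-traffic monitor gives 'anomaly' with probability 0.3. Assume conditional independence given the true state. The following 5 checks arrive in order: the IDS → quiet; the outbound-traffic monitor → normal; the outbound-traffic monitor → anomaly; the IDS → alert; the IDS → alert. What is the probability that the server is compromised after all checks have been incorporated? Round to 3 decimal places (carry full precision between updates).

0.962

After the IDS='quiet': P(compromised) = 0.6·0.8500 / (0.6·0.8500 + 0.85·0.1500) ≈ 0.8000
After the outbound-traffic monitor='normal': P(compromised) = 0.25·0.8000 / (0.25·0.8000 + 0.7·0.2000) ≈ 0.5882
After the outbound-traffic monitor='anomaly': P(compromised) = 0.75·0.5882 / (0.75·0.5882 + 0.3·0.4118) ≈ 0.7812
After the IDS='alert': P(compromised) = 0.4·0.7812 / (0.4·0.7812 + 0.15·0.2188) ≈ 0.9050
After the IDS='alert': P(compromised) = 0.4·0.9050 / (0.4·0.9050 + 0.15·0.0950) ≈ 0.9621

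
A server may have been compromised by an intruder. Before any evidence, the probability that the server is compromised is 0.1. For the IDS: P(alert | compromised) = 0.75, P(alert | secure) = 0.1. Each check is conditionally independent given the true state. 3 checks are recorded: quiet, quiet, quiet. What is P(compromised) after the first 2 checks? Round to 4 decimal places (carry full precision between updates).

0.0085

After 'quiet': P(compromised) = 0.25·0.1000 / (0.25·0.1000 + 0.9·0.9000) ≈ 0.0299
After 'quiet': P(compromised) = 0.25·0.0299 / (0.25·0.0299 + 0.9·0.9701) ≈ 0.0085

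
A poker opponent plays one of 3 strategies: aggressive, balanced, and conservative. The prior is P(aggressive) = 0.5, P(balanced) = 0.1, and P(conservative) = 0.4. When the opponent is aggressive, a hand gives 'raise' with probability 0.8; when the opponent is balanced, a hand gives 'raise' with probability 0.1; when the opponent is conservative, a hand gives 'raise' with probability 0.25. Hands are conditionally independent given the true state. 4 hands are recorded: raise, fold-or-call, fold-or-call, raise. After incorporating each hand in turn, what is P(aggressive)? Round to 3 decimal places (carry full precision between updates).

0.463

After 'raise': normaliser = 0.8·0.5000 + 0.1·0.1000 + 0.25·0.4000; P(aggressive) ≈ 0.7843, P(balanced) ≈ 0.0196, P(conservative) ≈ 0.1961
After 'fold-or-call': normaliser = 0.2·0.7843 + 0.9·0.0196 + 0.75·0.1961; P(aggressive) ≈ 0.4878, P(balanced) ≈ 0.0549, P(conservative) ≈ 0.4573
After 'fold-or-call': normaliser = 0.2·0.4878 + 0.9·0.0549 + 0.75·0.4573; P(aggressive) ≈ 0.1991, P(balanced) ≈ 0.1008, P(conservative) ≈ 0.7001
After 'raise': normaliser = 0.8·0.1991 + 0.1·0.1008 + 0.25·0.7001; P(aggressive) ≈ 0.4626, P(balanced) ≈ 0.0293, P(conservative) ≈ 0.5082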